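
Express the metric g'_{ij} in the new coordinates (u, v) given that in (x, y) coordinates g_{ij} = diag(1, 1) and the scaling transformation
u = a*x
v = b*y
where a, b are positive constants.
Invert the transformation: x = u/a, y = v/b
g'_{ij} = (∂x^k/∂x'^i)(∂x^l/∂x'^j) g_{kl}; with g_{kl} = δ_{kl} this is Σ_k (∂x^k/∂x'^i)(∂x^k/∂x'^j).
Jacobian: ∂x/∂u = 1/a, ∂x/∂v = 0, ∂y/∂u = 0, ∂y/∂v = 1/b
g'_{uu} = (1/a)(1/a) + (0)(0) = 1/a^2
g'_{uv} = (1/a)(0) + (0)(1/b) = 0
g'_{vv} = (0)(0) + (1/b)(1/b) = 1/b^2
g'_{ij} = diag(1/a^2, 1/b^2)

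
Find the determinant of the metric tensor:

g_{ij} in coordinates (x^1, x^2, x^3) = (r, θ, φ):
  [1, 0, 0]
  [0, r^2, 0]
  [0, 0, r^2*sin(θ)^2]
Diagonal metric: det(g) = g_{11}·g_{22}·g_{33}
= (1)·(r^2)·(r^2*sin(θ)^2)
det(g) = r^4*sin(θ)^2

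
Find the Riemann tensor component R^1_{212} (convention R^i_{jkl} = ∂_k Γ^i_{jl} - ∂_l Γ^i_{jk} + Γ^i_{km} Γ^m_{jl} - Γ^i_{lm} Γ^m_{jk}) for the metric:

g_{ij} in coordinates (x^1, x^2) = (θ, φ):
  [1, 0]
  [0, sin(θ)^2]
Non-zero Christoffel symbols (Γ^k_{ij} = Γ^k_{ji}):
Γ^θ_{φ φ} = -sin(2*θ)/2
Γ^φ_{θ φ} = 1/tan(θ)
R^θ_{φ θ φ} = ∂_θ Γ^θ_{φ φ} - ∂_φ Γ^θ_{φ θ} + Γ^θ_{θ m} Γ^m_{φ φ} - Γ^θ_{φ m} Γ^m_{φ θ}
  = (-cos(2*θ)) - (0) + (0) - (-cos(θ)^2) = sin(θ)^2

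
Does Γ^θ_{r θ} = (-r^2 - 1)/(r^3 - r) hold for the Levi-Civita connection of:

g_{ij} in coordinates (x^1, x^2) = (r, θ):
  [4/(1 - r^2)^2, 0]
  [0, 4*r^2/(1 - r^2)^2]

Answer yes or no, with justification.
Γ^θ_{r θ} = (1/2) g^{θθ} (∂_r g_{θθ} + ∂_θ g_{θr} - ∂_θ g_{rθ}) = (1/2)((1 - r^2)^2/(4*r^2))((-8*(r^3 + r)/(r^2 - 1)^3) + (0) - (0)) = (-r^2 - 1)/(r^3 - r)
This equals the proposed value (-r^2 - 1)/(r^3 - r).
Yes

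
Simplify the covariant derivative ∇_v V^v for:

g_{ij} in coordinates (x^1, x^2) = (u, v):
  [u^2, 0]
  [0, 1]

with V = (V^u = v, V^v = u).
Non-zero Christoffel symbols:
Γ^u_{u u} = 1/u
∇_v V^v = ∂_v V^v + Γ^v_{v j} V^j
  = (0) + (0)(v) + (0)(u)
  = 0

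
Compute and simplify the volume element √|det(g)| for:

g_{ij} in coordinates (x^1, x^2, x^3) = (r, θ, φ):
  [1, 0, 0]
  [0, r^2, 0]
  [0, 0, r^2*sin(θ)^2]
det(g) = r^4*sin(θ)^2
√|det(g)| = r^2*sin(θ) (taking 0 < θ < π so that |sin(θ)| = sin(θ))
Volume element: dV = r^2*sin(θ) dr dθ dφ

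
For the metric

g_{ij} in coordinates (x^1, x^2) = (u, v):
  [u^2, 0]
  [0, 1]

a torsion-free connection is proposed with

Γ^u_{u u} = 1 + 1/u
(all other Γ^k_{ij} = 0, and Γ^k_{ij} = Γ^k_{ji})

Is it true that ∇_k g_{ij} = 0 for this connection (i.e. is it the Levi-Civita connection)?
Using ∇_k g_{ij} = ∂_k g_{ij} - Γ^m_{ki} g_{mj} - Γ^m_{kj} g_{im}:
∇_u g_{uu} = (2*u) - (u^2 + u) - (u^2 + u) = -2*u^2 ≠ 0
So the connection is not metric compatible (it is not the Levi-Civita connection).
No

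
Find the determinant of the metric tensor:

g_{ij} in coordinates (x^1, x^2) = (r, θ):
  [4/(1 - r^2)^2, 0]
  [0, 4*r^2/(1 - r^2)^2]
For a 2×2 metric: det(g) = g_{11}·g_{22} - g_{12}·g_{21}
= (4/(1 - r^2)^2)·(4*r^2/(1 - r^2)^2) - (0)·(0)
= 16*r^2/(1 - r^2)^4 - 0
det(g) = 16*r^2/(1 - r^2)^4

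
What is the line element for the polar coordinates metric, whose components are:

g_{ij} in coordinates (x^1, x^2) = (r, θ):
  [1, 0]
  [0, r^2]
ds^2 = g_{ij} dx^i dx^j; only the non-zero components contribute.
ds^2 = dr^2 + r^2 dθ^2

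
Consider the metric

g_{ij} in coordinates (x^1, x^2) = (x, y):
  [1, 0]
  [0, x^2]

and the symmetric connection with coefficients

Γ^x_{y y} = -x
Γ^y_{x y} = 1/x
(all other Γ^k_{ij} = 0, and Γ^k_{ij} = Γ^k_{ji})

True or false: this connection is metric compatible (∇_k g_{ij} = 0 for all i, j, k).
Using ∇_k g_{ij} = ∂_k g_{ij} - Γ^m_{ki} g_{mj} - Γ^m_{kj} g_{im}:
e.g. ∇_x g_{yy} = (2*x) - (x) - (x) = 0
Every component ∇_k g_{ij} vanishes: the connection is metric compatible.
True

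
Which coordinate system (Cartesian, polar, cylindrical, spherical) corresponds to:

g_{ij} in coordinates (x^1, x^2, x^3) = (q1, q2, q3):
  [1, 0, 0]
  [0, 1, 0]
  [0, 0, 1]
All components are constant and the metric is the identity, i.e. orthonormal rectilinear coordinates.
Cartesian (3D) coordinates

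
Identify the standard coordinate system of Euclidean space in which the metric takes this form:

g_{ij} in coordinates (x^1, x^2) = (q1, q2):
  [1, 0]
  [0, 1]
All components are constant and the metric is the identity, i.e. orthonormal rectilinear coordinates.
Cartesian (2D) coordinates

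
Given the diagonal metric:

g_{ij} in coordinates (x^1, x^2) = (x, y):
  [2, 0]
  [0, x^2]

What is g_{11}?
With x^1 = x, x^2 = y, g_{11} = g_{xx} is the row-1, column-1 entry of the matrix.
g_{11} = 2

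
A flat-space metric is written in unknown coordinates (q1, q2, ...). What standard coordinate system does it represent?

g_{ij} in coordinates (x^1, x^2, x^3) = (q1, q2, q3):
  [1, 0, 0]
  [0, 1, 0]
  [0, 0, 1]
All components are constant and the metric is the identity, i.e. orthonormal rectilinear coordinates.
Cartesian (3D) coordinates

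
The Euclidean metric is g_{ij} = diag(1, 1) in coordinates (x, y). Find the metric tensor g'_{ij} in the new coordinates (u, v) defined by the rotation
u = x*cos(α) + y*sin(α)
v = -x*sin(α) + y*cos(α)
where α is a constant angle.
Invert the transformation: x = u*cos(α) - v*sin(α), y = u*sin(α) + v*cos(α)
g'_{ij} = (∂x^k/∂x'^i)(∂x^l/∂x'^j) g_{kl}; with g_{kl} = δ_{kl} this is Σ_k (∂x^k/∂x'^i)(∂x^k/∂x'^j).
Jacobian: ∂x/∂u = cos(α), ∂x/∂v = -sin(α), ∂y/∂u = sin(α), ∂y/∂v = cos(α)
g'_{uu} = (cos(α))(cos(α)) + (sin(α))(sin(α)) = 1
g'_{uv} = (cos(α))(-sin(α)) + (sin(α))(cos(α)) = 0
g'_{vv} = (-sin(α))(-sin(α)) + (cos(α))(cos(α)) = 1
g'_{ij} = diag(1, 1)
The Euclidean metric is invariant under rotations.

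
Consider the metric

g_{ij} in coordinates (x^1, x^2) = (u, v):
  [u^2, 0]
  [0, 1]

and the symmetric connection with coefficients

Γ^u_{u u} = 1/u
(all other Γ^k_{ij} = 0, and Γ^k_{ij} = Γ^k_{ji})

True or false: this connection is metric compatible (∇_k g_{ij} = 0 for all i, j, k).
Using ∇_k g_{ij} = ∂_k g_{ij} - Γ^m_{ki} g_{mj} - Γ^m_{kj} g_{im}:
e.g. ∇_u g_{uu} = (2*u) - (u) - (u) = 0
Every component ∇_k g_{ij} vanishes: the connection is metric compatible.
True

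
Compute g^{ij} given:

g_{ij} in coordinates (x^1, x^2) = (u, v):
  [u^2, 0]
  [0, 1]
The metric is diagonal, so g^{ij} is diagonal with entries 1/g_{ii}: diag(1/(u^2), 1).
g^{ij}:
  [1/u^2, 0]
  [0, 1]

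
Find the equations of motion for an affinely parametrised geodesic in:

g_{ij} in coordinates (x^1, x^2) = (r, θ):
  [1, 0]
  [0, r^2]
Geodesic equation: d^2x^k/dλ^2 + Γ^k_{ij} (dx^i/dλ)(dx^j/dλ) = 0.
Non-zero Christoffel symbols:
Γ^r_{θ θ} = -r
Γ^θ_{r θ} = 1/r
Substituting (the symmetric pair Γ^k_{ij}, Γ^k_{ji} combines into a factor 2):
d^2r/dλ^2 - r (dθ/dλ)^2 = 0
d^2θ/dλ^2 + (2/r) (dr/dλ)(dθ/dλ) = 0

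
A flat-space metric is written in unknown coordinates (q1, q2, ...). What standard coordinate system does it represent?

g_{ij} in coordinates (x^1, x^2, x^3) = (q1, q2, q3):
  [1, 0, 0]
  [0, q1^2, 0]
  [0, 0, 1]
The line element ds^2 = dq1^2 + q1^2 dq2^2 + dq3^2 is dr^2 + r^2 dθ^2 + dz^2 with q1 = r, q2 = θ, q3 = z.
cylindrical coordinates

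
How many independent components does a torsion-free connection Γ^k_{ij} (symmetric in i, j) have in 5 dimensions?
Γ^k_{ij} has n choices for the upper index and n(n+1)/2 independent symmetric lower index pairs.
Total = 5 × 5×6/2 = 5 × 15 = 75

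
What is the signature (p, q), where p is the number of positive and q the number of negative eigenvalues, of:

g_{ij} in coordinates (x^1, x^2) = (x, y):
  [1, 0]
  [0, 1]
The metric is diagonal, so its eigenvalues are the diagonal entries: 1, 1 (at a generic point, where coordinate-dependent entries are positive).
2 positive, 0 negative.
(2, 0) - Riemannian (positive definite)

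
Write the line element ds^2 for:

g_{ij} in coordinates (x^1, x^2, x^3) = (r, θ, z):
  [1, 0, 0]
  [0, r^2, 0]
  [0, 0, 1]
ds^2 = g_{ij} dx^i dx^j; only the non-zero components contribute.
ds^2 = dr^2 + r^2 dθ^2 + dz^2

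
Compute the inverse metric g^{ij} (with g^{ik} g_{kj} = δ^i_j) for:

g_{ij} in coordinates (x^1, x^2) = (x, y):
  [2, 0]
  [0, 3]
The metric is diagonal, so g^{ij} is diagonal with entries 1/g_{ii}: diag(1/2, 1/3).
g^{ij}:
  [1/2, 0]
  [0, 1/3]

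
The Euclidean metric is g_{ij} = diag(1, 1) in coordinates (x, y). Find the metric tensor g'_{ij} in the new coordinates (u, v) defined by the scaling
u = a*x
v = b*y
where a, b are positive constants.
Invert the transformation: x = u/a, y = v/b
g'_{ij} = (∂x^k/∂x'^i)(∂x^l/∂x'^j) g_{kl}; with g_{kl} = δ_{kl} this is Σ_k (∂x^k/∂x'^i)(∂x^k/∂x'^j).
Jacobian: ∂x/∂u = 1/a, ∂x/∂v = 0, ∂y/∂u = 0, ∂y/∂v = 1/b
g'_{uu} = (1/a)(1/a) + (0)(0) = 1/a^2
g'_{uv} = (1/a)(0) + (0)(1/b) = 0
g'_{vv} = (0)(0) + (1/b)(1/b) = 1/b^2
g'_{ij} = diag(1/a^2, 1/b^2)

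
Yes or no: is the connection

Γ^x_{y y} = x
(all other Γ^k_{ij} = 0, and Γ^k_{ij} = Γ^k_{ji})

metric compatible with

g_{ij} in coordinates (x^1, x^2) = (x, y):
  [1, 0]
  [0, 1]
Using ∇_k g_{ij} = ∂_k g_{ij} - Γ^m_{ki} g_{mj} - Γ^m_{kj} g_{im}:
∇_y g_{xy} = (0) - (0) - (x) = -x ≠ 0
So the connection is not metric compatible (it is not the Levi-Civita connection).
No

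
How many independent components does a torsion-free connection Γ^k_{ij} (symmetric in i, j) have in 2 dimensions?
Γ^k_{ij} has n choices for the upper index and n(n+1)/2 independent symmetric lower index pairs.
Total = 2 × 2×3/2 = 2 × 3 = 6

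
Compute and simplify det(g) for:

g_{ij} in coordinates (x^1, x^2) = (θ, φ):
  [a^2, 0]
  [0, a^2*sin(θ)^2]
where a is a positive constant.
For a 2×2 metric: det(g) = g_{11}·g_{22} - g_{12}·g_{21}
= (a^2)·(a^2*sin(θ)^2) - (0)·(0)
= a^4*sin(θ)^2 - 0
det(g) = a^4*sin(θ)^2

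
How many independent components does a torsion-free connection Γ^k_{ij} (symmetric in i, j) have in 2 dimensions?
Γ^k_{ij} has n choices for the upper index and n(n+1)/2 independent symmetric lower index pairs.
Total = 2 × 2×3/2 = 2 × 3 = 6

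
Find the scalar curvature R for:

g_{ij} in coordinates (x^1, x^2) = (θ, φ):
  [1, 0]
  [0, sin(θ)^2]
Non-zero Christoffel symbols (Γ^k_{ij} = Γ^k_{ji}):
Γ^θ_{φ φ} = -sin(2*θ)/2
Γ^φ_{θ φ} = 1/tan(θ)
Ricci tensor (R_{ij} = R^k_{ikj}): R_{θθ} = 1, R_{θφ} = 0, R_{φφ} = sin(θ)^2
Inverse metric: g^{θθ} = 1, g^{φφ} = 1/sin(θ)^2
R = g^{ij} R_{ij} = (1)(1) + (1/sin(θ)^2)(sin(θ)^2) = 2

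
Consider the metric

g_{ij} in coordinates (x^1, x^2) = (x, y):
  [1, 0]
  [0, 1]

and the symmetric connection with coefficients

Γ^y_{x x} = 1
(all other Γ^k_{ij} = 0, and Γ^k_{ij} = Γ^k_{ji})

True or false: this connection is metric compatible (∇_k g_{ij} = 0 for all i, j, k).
Using ∇_k g_{ij} = ∂_k g_{ij} - Γ^m_{ki} g_{mj} - Γ^m_{kj} g_{im}:
∇_x g_{xy} = (0) - (1) - (0) = -1 ≠ 0
So the connection is not metric compatible (it is not the Levi-Civita connection).
False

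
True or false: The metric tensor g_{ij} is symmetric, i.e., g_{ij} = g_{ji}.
By definition the metric is a symmetric bilinear form, g_{ij} = g_{ji}.
True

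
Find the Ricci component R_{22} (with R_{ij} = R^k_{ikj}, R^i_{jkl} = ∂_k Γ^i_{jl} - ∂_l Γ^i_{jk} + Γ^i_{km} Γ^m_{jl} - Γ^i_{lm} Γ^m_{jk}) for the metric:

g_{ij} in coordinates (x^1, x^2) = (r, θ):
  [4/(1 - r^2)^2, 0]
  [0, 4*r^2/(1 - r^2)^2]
Non-zero Christoffel symbols (Γ^k_{ij} = Γ^k_{ji}):
Γ^r_{r r} = 2*r/(1 - r^2)
Γ^r_{θ θ} = (r^3 + r)/(r^2 - 1)
Γ^θ_{r θ} = (-r^2 - 1)/(r^3 - r)
R^r_{θ r θ} = ∂_r Γ^r_{θ θ} - ∂_θ Γ^r_{θ r} + Γ^r_{r m} Γ^m_{θ θ} - Γ^r_{θ m} Γ^m_{θ r}
  = ((r^4 - 4*r^2 - 1)/(r^2 - 1)^2) - (0) + (-2*r^2*(r^2 + 1)/(r^2 - 1)^2) - (-(r^2 + 1)^2/(r^2 - 1)^2) = -4*r^2/(r^2 - 1)^2
R^θ_{θ θ θ} = 0 (a repeated index in an antisymmetric pair)
R_{θθ} = R^r_{θ r θ} + R^θ_{θ θ θ} = (-4*r^2/(r^2 - 1)^2) + (0) = -4*r^2/(r^2 - 1)^2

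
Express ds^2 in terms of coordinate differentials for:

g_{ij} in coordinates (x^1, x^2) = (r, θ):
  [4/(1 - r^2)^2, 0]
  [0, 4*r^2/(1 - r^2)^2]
ds^2 = g_{ij} dx^i dx^j; only the non-zero components contribute.
ds^2 = (4/(1 - r^2)^2) dr^2 + (4*r^2/(1 - r^2)^2) dθ^2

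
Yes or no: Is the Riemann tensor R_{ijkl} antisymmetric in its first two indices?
R_{ijkl} = -R_{jikl} (follows from metric compatibility).
Yes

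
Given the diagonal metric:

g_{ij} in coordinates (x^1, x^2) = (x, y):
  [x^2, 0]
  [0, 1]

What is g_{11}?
With x^1 = x, x^2 = y, g_{11} = g_{xx} is the row-1, column-1 entry of the matrix.
g_{11} = x^2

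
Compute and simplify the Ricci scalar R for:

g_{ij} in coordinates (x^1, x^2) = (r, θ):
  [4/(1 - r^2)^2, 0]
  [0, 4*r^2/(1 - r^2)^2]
Non-zero Christoffel symbols (Γ^k_{ij} = Γ^k_{ji}):
Γ^r_{r r} = 2*r/(1 - r^2)
Γ^r_{θ θ} = (r^3 + r)/(r^2 - 1)
Γ^θ_{r θ} = (-r^2 - 1)/(r^3 - r)
Ricci tensor (R_{ij} = R^k_{ikj}): R_{rr} = -4/(r^2 - 1)^2, R_{rθ} = 0, R_{θθ} = -4*r^2/(r^2 - 1)^2
Inverse metric: g^{rr} = (1 - r^2)^2/4, g^{θθ} = (1 - r^2)^2/(4*r^2)
R = g^{ij} R_{ij} = ((1 - r^2)^2/4)(-4/(r^2 - 1)^2) + ((1 - r^2)^2/(4*r^2))(-4*r^2/(r^2 - 1)^2) = -2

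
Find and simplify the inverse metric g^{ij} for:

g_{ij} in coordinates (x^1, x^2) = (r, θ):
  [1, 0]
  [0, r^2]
The metric is diagonal, so g^{ij} is diagonal with entries 1/g_{ii}: diag(1, 1/(r^2)).
g^{ij}:
  [1, 0]
  [0, 1/r^2]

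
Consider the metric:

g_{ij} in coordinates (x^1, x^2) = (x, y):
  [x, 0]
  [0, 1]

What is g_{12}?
With x^1 = x, x^2 = y, g_{12} = g_{xy} is the row-1, column-2 entry of the matrix.
g_{12} = 0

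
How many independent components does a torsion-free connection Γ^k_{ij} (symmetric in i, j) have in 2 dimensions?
Γ^k_{ij} has n choices for the upper index and n(n+1)/2 independent symmetric lower index pairs.
Total = 2 × 2×3/2 = 2 × 3 = 6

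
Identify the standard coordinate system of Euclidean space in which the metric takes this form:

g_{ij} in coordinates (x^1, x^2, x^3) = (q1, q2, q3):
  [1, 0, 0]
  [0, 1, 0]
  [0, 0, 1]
All components are constant and the metric is the identity, i.e. orthonormal rectilinear coordinates.
Cartesian (3D) coordinates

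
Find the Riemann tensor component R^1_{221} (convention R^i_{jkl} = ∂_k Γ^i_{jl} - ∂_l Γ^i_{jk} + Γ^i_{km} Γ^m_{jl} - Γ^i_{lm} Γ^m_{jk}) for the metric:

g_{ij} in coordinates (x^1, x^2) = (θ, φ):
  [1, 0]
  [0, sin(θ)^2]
Non-zero Christoffel symbols (Γ^k_{ij} = Γ^k_{ji}):
Γ^θ_{φ φ} = -sin(2*θ)/2
Γ^φ_{θ φ} = 1/tan(θ)
R^θ_{φ φ θ} = ∂_φ Γ^θ_{φ θ} - ∂_θ Γ^θ_{φ φ} + Γ^θ_{φ m} Γ^m_{φ θ} - Γ^θ_{θ m} Γ^m_{φ φ}
  = (0) - (-cos(2*θ)) + (-cos(θ)^2) - (0) = -sin(θ)^2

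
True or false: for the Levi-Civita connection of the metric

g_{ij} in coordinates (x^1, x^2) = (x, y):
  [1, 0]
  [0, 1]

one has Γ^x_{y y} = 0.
Γ^x_{y y} = (1/2) g^{xx} (∂_y g_{xy} + ∂_y g_{xy} - ∂_x g_{yy}) = (1/2)(1)((0) + (0) - (0)) = 0
This equals the proposed value 0.
True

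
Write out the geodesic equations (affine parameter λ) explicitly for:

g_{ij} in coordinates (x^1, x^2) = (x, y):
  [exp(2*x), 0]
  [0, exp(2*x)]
Geodesic equation: d^2x^k/dλ^2 + Γ^k_{ij} (dx^i/dλ)(dx^j/dλ) = 0.
Non-zero Christoffel symbols:
Γ^x_{x x} = 1
Γ^x_{y y} = -1
Γ^y_{x y} = 1
Substituting (the symmetric pair Γ^k_{ij}, Γ^k_{ji} combines into a factor 2):
d^2x/dλ^2 + (dx/dλ)^2 - (dy/dλ)^2 = 0
d^2y/dλ^2 + 2 (dx/dλ)(dy/dλ) = 0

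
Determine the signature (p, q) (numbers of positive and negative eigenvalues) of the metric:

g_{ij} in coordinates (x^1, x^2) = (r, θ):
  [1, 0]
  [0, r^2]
The metric is diagonal, so its eigenvalues are the diagonal entries: 1, r^2 (at a generic point, where coordinate-dependent entries are positive).
2 positive, 0 negative.
(2, 0) - Riemannian (positive definite)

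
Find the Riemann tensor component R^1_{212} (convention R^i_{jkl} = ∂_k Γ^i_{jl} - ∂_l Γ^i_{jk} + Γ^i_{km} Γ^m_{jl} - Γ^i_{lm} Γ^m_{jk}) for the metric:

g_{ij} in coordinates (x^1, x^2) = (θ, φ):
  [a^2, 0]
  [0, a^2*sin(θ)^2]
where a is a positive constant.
Non-zero Christoffel symbols (Γ^k_{ij} = Γ^k_{ji}):
Γ^θ_{φ φ} = -sin(2*θ)/2
Γ^φ_{θ φ} = 1/tan(θ)
R^θ_{φ θ φ} = ∂_θ Γ^θ_{φ φ} - ∂_φ Γ^θ_{φ θ} + Γ^θ_{θ m} Γ^m_{φ φ} - Γ^θ_{φ m} Γ^m_{φ θ}
  = (-cos(2*θ)) - (0) + (0) - (-cos(θ)^2) = sin(θ)^2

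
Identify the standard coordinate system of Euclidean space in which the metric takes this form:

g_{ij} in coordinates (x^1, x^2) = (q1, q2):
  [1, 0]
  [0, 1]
All components are constant and the metric is the identity, i.e. orthonormal rectilinear coordinates.
Cartesian (2D) coordinates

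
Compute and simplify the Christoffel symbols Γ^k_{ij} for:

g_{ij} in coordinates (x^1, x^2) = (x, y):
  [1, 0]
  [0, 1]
Using Γ^k_{ij} = (1/2) g^{km} (∂_i g_{mj} + ∂_j g_{mi} - ∂_m g_{ij}); the metric is diagonal, so only the m = k term contributes.
Every metric component is constant, so all ∂_m g_{ij} = 0 and every Christoffel symbol vanishes.
All Christoffel symbols are zero.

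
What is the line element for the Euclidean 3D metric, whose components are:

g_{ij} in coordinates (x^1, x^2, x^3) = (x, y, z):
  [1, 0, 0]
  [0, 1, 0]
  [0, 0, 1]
ds^2 = g_{ij} dx^i dx^j; only the non-zero components contribute.
ds^2 = dx^2 + dy^2 + dz^2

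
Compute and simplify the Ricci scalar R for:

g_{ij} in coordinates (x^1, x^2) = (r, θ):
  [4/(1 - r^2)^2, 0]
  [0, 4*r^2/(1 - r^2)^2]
Non-zero Christoffel symbols (Γ^k_{ij} = Γ^k_{ji}):
Γ^r_{r r} = 2*r/(1 - r^2)
Γ^r_{θ θ} = (r^3 + r)/(r^2 - 1)
Γ^θ_{r θ} = (-r^2 - 1)/(r^3 - r)
Ricci tensor (R_{ij} = R^k_{ikj}): R_{rr} = -4/(r^2 - 1)^2, R_{rθ} = 0, R_{θθ} = -4*r^2/(r^2 - 1)^2
Inverse metric: g^{rr} = (1 - r^2)^2/4, g^{θθ} = (1 - r^2)^2/(4*r^2)
R = g^{ij} R_{ij} = ((1 - r^2)^2/4)(-4/(r^2 - 1)^2) + ((1 - r^2)^2/(4*r^2))(-4*r^2/(r^2 - 1)^2) = -2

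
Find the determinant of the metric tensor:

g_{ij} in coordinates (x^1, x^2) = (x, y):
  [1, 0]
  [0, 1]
For a 2×2 metric: det(g) = g_{11}·g_{22} - g_{12}·g_{21}
= (1)·(1) - (0)·(0)
= 1 - 0
det(g) = 1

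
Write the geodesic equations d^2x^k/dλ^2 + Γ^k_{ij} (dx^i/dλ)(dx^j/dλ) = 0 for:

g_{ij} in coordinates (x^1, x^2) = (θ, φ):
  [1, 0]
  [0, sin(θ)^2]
Geodesic equation: d^2x^k/dλ^2 + Γ^k_{ij} (dx^i/dλ)(dx^j/dλ) = 0.
Non-zero Christoffel symbols:
Γ^θ_{φ φ} = -sin(2*θ)/2
Γ^φ_{θ φ} = 1/tan(θ)
Substituting (the symmetric pair Γ^k_{ij}, Γ^k_{ji} combines into a factor 2):
d^2θ/dλ^2 - (sin(2*θ)/2) (dφ/dλ)^2 = 0
d^2φ/dλ^2 + (2/tan(θ)) (dθ/dλ)(dφ/dλ) = 0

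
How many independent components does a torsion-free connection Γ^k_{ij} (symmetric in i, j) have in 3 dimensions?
Γ^k_{ij} has n choices for the upper index and n(n+1)/2 independent symmetric lower index pairs.
Total = 3 × 3×4/2 = 3 × 6 = 18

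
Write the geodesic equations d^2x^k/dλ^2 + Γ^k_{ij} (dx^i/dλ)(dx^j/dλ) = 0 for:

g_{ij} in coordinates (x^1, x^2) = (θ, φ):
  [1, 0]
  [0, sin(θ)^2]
Geodesic equation: d^2x^k/dλ^2 + Γ^k_{ij} (dx^i/dλ)(dx^j/dλ) = 0.
Non-zero Christoffel symbols:
Γ^θ_{φ φ} = -sin(2*θ)/2
Γ^φ_{θ φ} = 1/tan(θ)
Substituting (the symmetric pair Γ^k_{ij}, Γ^k_{ji} combines into a factor 2):
d^2θ/dλ^2 - (sin(2*θ)/2) (dφ/dλ)^2 = 0
d^2φ/dλ^2 + (2/tan(θ)) (dθ/dλ)(dφ/dλ) = 0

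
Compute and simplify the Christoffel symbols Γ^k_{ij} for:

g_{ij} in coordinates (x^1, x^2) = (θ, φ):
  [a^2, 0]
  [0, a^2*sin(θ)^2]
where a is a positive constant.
Using Γ^k_{ij} = (1/2) g^{km} (∂_i g_{mj} + ∂_j g_{mi} - ∂_m g_{ij}); the metric is diagonal, so only the m = k term contributes.
Non-zero symbols (using the symmetry Γ^k_{ij} = Γ^k_{ji}):
Γ^θ_{φ φ} = (1/2) g^{θθ} (∂_φ g_{θφ} + ∂_φ g_{θφ} - ∂_θ g_{φφ}) = (1/2)(1/a^2)((0) + (0) - (a^2*sin(2*θ))) = -sin(2*θ)/2
Γ^φ_{θ φ} = (1/2) g^{φφ} (∂_θ g_{φφ} + ∂_φ g_{φθ} - ∂_φ g_{θφ}) = (1/2)(1/(a^2*sin(θ)^2))((a^2*sin(2*θ)) + (0) - (0)) = 1/tan(θ)
All other Christoffel symbols are zero.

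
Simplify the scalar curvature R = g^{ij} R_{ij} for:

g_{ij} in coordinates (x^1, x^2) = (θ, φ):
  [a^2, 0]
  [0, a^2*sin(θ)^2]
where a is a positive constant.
Non-zero Christoffel symbols (Γ^k_{ij} = Γ^k_{ji}):
Γ^θ_{φ φ} = -sin(2*θ)/2
Γ^φ_{θ φ} = 1/tan(θ)
Ricci tensor (R_{ij} = R^k_{ikj}): R_{θθ} = 1, R_{θφ} = 0, R_{φφ} = sin(θ)^2
Inverse metric: g^{θθ} = 1/a^2, g^{φφ} = 1/(a^2*sin(θ)^2)
R = g^{ij} R_{ij} = (1/a^2)(1) + (1/(a^2*sin(θ)^2))(sin(θ)^2) = 2/a^2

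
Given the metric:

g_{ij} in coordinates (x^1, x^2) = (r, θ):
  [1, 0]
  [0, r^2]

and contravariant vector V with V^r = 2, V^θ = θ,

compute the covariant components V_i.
V_i = g_{ij} V^j:
V_r = (1)(2) + (0)(θ) = 2
V_θ = (0)(2) + (r^2)(θ) = r^2*θ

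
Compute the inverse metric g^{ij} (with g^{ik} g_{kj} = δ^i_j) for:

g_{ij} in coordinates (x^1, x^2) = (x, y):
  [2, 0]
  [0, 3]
The metric is diagonal, so g^{ij} is diagonal with entries 1/g_{ii}: diag(1/2, 1/3).
g^{ij}:
  [1/2, 0]
  [0, 1/3]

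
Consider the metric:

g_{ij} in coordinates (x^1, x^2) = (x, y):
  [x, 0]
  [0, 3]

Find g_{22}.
With x^1 = x, x^2 = y, g_{22} = g_{yy} is the row-2, column-2 entry of the matrix.
g_{22} = 3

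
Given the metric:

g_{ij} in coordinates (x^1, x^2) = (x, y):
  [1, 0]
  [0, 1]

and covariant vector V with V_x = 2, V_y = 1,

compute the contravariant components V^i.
Inverse metric (diagonal): g^{xx} = 1, g^{yy} = 1
V^i = g^{ij} V_j:
V^x = (1)(2) + (0)(1) = 2
V^y = (0)(2) + (1)(1) = 1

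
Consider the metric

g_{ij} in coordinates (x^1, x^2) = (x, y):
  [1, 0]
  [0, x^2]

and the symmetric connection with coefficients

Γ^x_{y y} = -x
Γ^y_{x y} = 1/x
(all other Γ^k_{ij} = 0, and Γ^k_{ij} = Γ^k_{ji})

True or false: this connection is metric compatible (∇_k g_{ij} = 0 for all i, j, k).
Using ∇_k g_{ij} = ∂_k g_{ij} - Γ^m_{ki} g_{mj} - Γ^m_{kj} g_{im}:
e.g. ∇_x g_{yy} = (2*x) - (x) - (x) = 0
Every component ∇_k g_{ij} vanishes: the connection is metric compatible.
True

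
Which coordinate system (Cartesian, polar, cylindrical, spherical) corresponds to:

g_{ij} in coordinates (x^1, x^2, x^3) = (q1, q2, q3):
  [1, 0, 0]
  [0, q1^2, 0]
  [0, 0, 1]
The line element ds^2 = dq1^2 + q1^2 dq2^2 + dq3^2 is dr^2 + r^2 dθ^2 + dz^2 with q1 = r, q2 = θ, q3 = z.
cylindrical coordinates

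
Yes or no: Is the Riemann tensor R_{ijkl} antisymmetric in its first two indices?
R_{ijkl} = -R_{jikl} (follows from metric compatibility).
Yes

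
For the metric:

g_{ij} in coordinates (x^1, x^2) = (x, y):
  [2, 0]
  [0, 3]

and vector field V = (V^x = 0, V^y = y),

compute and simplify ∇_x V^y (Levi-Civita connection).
All Christoffel symbols are zero.
∇_x V^y = ∂_x V^y + Γ^y_{x j} V^j
  = (0) + (0)(0) + (0)(y)
  = 0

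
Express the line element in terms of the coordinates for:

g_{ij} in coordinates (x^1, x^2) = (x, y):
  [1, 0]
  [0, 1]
ds^2 = g_{ij} dx^i dx^j; only the non-zero components contribute.
ds^2 = dx^2 + dy^2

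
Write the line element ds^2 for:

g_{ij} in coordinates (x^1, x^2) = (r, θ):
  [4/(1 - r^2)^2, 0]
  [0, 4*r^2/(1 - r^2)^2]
ds^2 = g_{ij} dx^i dx^j; only the non-zero components contribute.
ds^2 = (4/(1 - r^2)^2) dr^2 + (4*r^2/(1 - r^2)^2) dθ^2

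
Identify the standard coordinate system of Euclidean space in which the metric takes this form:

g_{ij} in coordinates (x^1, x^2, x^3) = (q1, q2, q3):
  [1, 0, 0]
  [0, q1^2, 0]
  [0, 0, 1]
The line element ds^2 = dq1^2 + q1^2 dq2^2 + dq3^2 is dr^2 + r^2 dθ^2 + dz^2 with q1 = r, q2 = θ, q3 = z.
cylindrical coordinates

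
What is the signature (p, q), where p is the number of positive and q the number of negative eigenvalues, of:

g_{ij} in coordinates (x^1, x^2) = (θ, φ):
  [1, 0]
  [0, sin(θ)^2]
The metric is diagonal, so its eigenvalues are the diagonal entries: 1, sin(θ)^2 (at a generic point, where coordinate-dependent entries are positive).
2 positive, 0 negative.
(2, 0) - Riemannian (positive definite)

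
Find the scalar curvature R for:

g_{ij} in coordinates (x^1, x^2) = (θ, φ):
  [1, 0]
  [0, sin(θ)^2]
Non-zero Christoffel symbols (Γ^k_{ij} = Γ^k_{ji}):
Γ^θ_{φ φ} = -sin(2*θ)/2
Γ^φ_{θ φ} = 1/tan(θ)
Ricci tensor (R_{ij} = R^k_{ikj}): R_{θθ} = 1, R_{θφ} = 0, R_{φφ} = sin(θ)^2
Inverse metric: g^{θθ} = 1, g^{φφ} = 1/sin(θ)^2
R = g^{ij} R_{ij} = (1)(1) + (1/sin(θ)^2)(sin(θ)^2) = 2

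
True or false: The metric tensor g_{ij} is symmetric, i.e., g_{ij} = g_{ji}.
By definition the metric is a symmetric bilinear form, g_{ij} = g_{ji}.
True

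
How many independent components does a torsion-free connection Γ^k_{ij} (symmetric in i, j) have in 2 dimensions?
Γ^k_{ij} has n choices for the upper index and n(n+1)/2 independent symmetric lower index pairs.
Total = 2 × 2×3/2 = 2 × 3 = 6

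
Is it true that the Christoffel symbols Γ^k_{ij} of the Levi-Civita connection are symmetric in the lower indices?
The Levi-Civita connection is torsion-free, which is exactly Γ^k_{ij} = Γ^k_{ji}.
Yes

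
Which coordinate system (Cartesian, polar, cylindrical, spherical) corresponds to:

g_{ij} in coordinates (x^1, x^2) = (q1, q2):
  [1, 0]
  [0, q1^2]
The line element ds^2 = dq1^2 + q1^2 dq2^2 is dr^2 + r^2 dθ^2 with q1 = r, q2 = θ.
polar coordinates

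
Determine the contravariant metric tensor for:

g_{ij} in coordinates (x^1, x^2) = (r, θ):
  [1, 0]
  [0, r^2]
The metric is diagonal, so g^{ij} is diagonal with entries 1/g_{ii}: diag(1, 1/(r^2)).
g^{ij}:
  [1, 0]
  [0, 1/r^2]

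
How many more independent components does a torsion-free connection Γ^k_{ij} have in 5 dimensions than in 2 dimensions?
Independent components in n dimensions: n × n(n+1)/2 = n^2(n+1)/2.
5D: 5 × 15 = 75
2D: 2 × 3 = 6
Difference = 75 - 6 = 69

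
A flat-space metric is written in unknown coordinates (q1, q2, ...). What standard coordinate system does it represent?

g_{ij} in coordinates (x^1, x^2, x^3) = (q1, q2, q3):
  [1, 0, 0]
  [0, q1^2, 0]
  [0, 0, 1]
The line element ds^2 = dq1^2 + q1^2 dq2^2 + dq3^2 is dr^2 + r^2 dθ^2 + dz^2 with q1 = r, q2 = θ, q3 = z.
cylindrical coordinates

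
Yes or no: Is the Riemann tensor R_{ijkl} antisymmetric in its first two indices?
R_{ijkl} = -R_{jikl} (follows from metric compatibility).
Yes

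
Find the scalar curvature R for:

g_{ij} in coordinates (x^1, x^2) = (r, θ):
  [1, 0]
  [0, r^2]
Non-zero Christoffel symbols (Γ^k_{ij} = Γ^k_{ji}):
Γ^r_{θ θ} = -r
Γ^θ_{r θ} = 1/r
Ricci tensor (R_{ij} = R^k_{ikj}): R_{rr} = 0, R_{rθ} = 0, R_{θθ} = 0
Inverse metric: g^{rr} = 1, g^{θθ} = 1/r^2
R = g^{ij} R_{ij} = (1)(0) + (1/r^2)(0) = 0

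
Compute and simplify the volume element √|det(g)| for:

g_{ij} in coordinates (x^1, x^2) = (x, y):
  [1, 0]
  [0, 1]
det(g) = 1
√|det(g)| = 1
Volume element: dV = 1 dx dy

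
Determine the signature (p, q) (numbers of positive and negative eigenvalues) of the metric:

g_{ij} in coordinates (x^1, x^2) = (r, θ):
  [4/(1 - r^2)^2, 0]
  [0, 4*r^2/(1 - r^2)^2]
The metric is diagonal, so its eigenvalues are the diagonal entries: 4/(1 - r^2)^2, 4*r^2/(1 - r^2)^2 (at a generic point, where coordinate-dependent entries are positive).
2 positive, 0 negative.
(2, 0) - Riemannian (positive definite)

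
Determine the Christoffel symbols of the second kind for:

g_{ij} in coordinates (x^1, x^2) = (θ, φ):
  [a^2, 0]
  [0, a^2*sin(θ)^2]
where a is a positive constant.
Using Γ^k_{ij} = (1/2) g^{km} (∂_i g_{mj} + ∂_j g_{mi} - ∂_m g_{ij}); the metric is diagonal, so only the m = k term contributes.
Non-zero symbols (using the symmetry Γ^k_{ij} = Γ^k_{ji}):
Γ^θ_{φ φ} = (1/2) g^{θθ} (∂_φ g_{θφ} + ∂_φ g_{θφ} - ∂_θ g_{φφ}) = (1/2)(1/a^2)((0) + (0) - (a^2*sin(2*θ))) = -sin(2*θ)/2
Γ^φ_{θ φ} = (1/2) g^{φφ} (∂_θ g_{φφ} + ∂_φ g_{φθ} - ∂_φ g_{θφ}) = (1/2)(1/(a^2*sin(θ)^2))((a^2*sin(2*θ)) + (0) - (0)) = 1/tan(θ)
All other Christoffel symbols are zero.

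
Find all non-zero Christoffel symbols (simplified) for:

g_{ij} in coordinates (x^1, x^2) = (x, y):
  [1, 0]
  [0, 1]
Using Γ^k_{ij} = (1/2) g^{km} (∂_i g_{mj} + ∂_j g_{mi} - ∂_m g_{ij}); the metric is diagonal, so only the m = k term contributes.
Every metric component is constant, so all ∂_m g_{ij} = 0 and every Christoffel symbol vanishes.
All Christoffel symbols are zero.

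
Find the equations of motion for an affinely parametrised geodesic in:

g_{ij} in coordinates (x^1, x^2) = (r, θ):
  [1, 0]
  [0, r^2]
Geodesic equation: d^2x^k/dλ^2 + Γ^k_{ij} (dx^i/dλ)(dx^j/dλ) = 0.
Non-zero Christoffel symbols:
Γ^r_{θ θ} = -r
Γ^θ_{r θ} = 1/r
Substituting (the symmetric pair Γ^k_{ij}, Γ^k_{ji} combines into a factor 2):
d^2r/dλ^2 - r (dθ/dλ)^2 = 0
d^2θ/dλ^2 + (2/r) (dr/dλ)(dθ/dλ) = 0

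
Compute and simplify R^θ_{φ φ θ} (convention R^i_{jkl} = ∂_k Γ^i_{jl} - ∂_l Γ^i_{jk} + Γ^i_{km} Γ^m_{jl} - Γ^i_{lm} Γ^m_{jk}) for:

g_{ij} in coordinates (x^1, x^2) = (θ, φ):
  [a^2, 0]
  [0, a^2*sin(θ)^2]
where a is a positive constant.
Non-zero Christoffel symbols (Γ^k_{ij} = Γ^k_{ji}):
Γ^θ_{φ φ} = -sin(2*θ)/2
Γ^φ_{θ φ} = 1/tan(θ)
R^θ_{φ φ θ} = ∂_φ Γ^θ_{φ θ} - ∂_θ Γ^θ_{φ φ} + Γ^θ_{φ m} Γ^m_{φ θ} - Γ^θ_{θ m} Γ^m_{φ φ}
  = (0) - (-cos(2*θ)) + (-cos(θ)^2) - (0) = -sin(θ)^2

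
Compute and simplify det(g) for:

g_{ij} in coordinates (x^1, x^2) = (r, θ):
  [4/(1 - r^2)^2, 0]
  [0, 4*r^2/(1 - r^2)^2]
For a 2×2 metric: det(g) = g_{11}·g_{22} - g_{12}·g_{21}
= (4/(1 - r^2)^2)·(4*r^2/(1 - r^2)^2) - (0)·(0)
= 16*r^2/(1 - r^2)^4 - 0
det(g) = 16*r^2/(1 - r^2)^4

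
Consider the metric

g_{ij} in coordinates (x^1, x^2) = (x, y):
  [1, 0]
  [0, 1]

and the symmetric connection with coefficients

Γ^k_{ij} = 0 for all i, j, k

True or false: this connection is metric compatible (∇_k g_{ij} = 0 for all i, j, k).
Using ∇_k g_{ij} = ∂_k g_{ij} - Γ^m_{ki} g_{mj} - Γ^m_{kj} g_{im}:
e.g. ∇_y g_{xy} = (0) - (0) - (0) = 0
Every component ∇_k g_{ij} vanishes: the connection is metric compatible.
True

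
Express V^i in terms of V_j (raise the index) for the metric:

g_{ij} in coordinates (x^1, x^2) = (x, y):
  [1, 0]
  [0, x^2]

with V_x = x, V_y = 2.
Inverse metric (diagonal): g^{xx} = 1, g^{yy} = 1/x^2
V^i = g^{ij} V_j:
V^x = (1)(x) + (0)(2) = x
V^y = (0)(x) + (1/x^2)(2) = 2/x^2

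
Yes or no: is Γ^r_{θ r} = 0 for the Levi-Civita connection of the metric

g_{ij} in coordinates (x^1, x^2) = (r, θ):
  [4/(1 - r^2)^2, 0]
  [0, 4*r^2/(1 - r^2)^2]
Γ^r_{θ r} = (1/2) g^{rr} (∂_θ g_{rr} + ∂_r g_{rθ} - ∂_r g_{θr}) = (1/2)((1 - r^2)^2/4)((0) + (0) - (0)) = 0
This equals the proposed value 0.
Yes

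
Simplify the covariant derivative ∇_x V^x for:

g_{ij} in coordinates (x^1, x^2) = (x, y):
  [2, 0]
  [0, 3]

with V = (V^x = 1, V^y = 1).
All Christoffel symbols are zero.
∇_x V^x = ∂_x V^x + Γ^x_{x j} V^j
  = (0) + (0)(1) + (0)(1)
  = 0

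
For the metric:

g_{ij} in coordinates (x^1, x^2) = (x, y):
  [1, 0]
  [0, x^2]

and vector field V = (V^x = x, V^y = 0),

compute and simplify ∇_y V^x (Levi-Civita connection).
Non-zero Christoffel symbols:
Γ^x_{y y} = -x
Γ^y_{x y} = 1/x
∇_y V^x = ∂_y V^x + Γ^x_{y j} V^j
  = (0) + (0)(x) + (-x)(0)
  = 0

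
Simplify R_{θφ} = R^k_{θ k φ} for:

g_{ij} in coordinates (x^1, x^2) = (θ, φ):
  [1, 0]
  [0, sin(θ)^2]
Non-zero Christoffel symbols (Γ^k_{ij} = Γ^k_{ji}):
Γ^θ_{φ φ} = -sin(2*θ)/2
Γ^φ_{θ φ} = 1/tan(θ)
R^θ_{θ θ φ} = 0 (a repeated index in an antisymmetric pair)
R^φ_{θ φ φ} = 0 (a repeated index in an antisymmetric pair)
R_{θφ} = R^θ_{θ θ φ} + R^φ_{θ φ φ} = (0) + (0) = 0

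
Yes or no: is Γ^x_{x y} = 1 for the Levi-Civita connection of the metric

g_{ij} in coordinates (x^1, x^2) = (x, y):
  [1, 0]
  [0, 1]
Γ^x_{x y} = (1/2) g^{xx} (∂_x g_{xy} + ∂_y g_{xx} - ∂_x g_{xy}) = (1/2)(1)((0) + (0) - (0)) = 0
This differs from the proposed value 1.
No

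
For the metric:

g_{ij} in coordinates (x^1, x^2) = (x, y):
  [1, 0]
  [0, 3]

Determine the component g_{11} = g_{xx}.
With x^1 = x, x^2 = y, g_{11} = g_{xx} is the row-1, column-1 entry of the matrix.
g_{11} = 1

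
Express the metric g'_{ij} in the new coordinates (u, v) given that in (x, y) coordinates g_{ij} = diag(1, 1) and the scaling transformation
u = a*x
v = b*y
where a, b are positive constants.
Invert the transformation: x = u/a, y = v/b
g'_{ij} = (∂x^k/∂x'^i)(∂x^l/∂x'^j) g_{kl}; with g_{kl} = δ_{kl} this is Σ_k (∂x^k/∂x'^i)(∂x^k/∂x'^j).
Jacobian: ∂x/∂u = 1/a, ∂x/∂v = 0, ∂y/∂u = 0, ∂y/∂v = 1/b
g'_{uu} = (1/a)(1/a) + (0)(0) = 1/a^2
g'_{uv} = (1/a)(0) + (0)(1/b) = 0
g'_{vv} = (0)(0) + (1/b)(1/b) = 1/b^2
g'_{ij} = diag(1/a^2, 1/b^2)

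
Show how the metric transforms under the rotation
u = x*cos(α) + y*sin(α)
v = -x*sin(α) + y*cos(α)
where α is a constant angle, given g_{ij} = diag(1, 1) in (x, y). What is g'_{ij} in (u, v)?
Invert the transformation: x = u*cos(α) - v*sin(α), y = u*sin(α) + v*cos(α)
g'_{ij} = (∂x^k/∂x'^i)(∂x^l/∂x'^j) g_{kl}; with g_{kl} = δ_{kl} this is Σ_k (∂x^k/∂x'^i)(∂x^k/∂x'^j).
Jacobian: ∂x/∂u = cos(α), ∂x/∂v = -sin(α), ∂y/∂u = sin(α), ∂y/∂v = cos(α)
g'_{uu} = (cos(α))(cos(α)) + (sin(α))(sin(α)) = 1
g'_{uv} = (cos(α))(-sin(α)) + (sin(α))(cos(α)) = 0
g'_{vv} = (-sin(α))(-sin(α)) + (cos(α))(cos(α)) = 1
g'_{ij} = diag(1, 1)
The Euclidean metric is invariant under rotations.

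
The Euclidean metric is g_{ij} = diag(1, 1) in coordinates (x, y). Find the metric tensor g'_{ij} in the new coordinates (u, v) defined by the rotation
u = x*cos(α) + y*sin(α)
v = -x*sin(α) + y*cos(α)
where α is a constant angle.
Invert the transformation: x = u*cos(α) - v*sin(α), y = u*sin(α) + v*cos(α)
g'_{ij} = (∂x^k/∂x'^i)(∂x^l/∂x'^j) g_{kl}; with g_{kl} = δ_{kl} this is Σ_k (∂x^k/∂x'^i)(∂x^k/∂x'^j).
Jacobian: ∂x/∂u = cos(α), ∂x/∂v = -sin(α), ∂y/∂u = sin(α), ∂y/∂v = cos(α)
g'_{uu} = (cos(α))(cos(α)) + (sin(α))(sin(α)) = 1
g'_{uv} = (cos(α))(-sin(α)) + (sin(α))(cos(α)) = 0
g'_{vv} = (-sin(α))(-sin(α)) + (cos(α))(cos(α)) = 1
g'_{ij} = diag(1, 1)
The Euclidean metric is invariant under rotations.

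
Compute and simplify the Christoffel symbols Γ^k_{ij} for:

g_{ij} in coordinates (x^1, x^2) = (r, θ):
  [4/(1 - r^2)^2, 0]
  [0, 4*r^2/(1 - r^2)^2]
Using Γ^k_{ij} = (1/2) g^{km} (∂_i g_{mj} + ∂_j g_{mi} - ∂_m g_{ij}); the metric is diagonal, so only the m = k term contributes.
Non-zero symbols (using the symmetry Γ^k_{ij} = Γ^k_{ji}):
Γ^r_{r r} = (1/2) g^{rr} (∂_r g_{rr} + ∂_r g_{rr} - ∂_r g_{rr}) = (1/2)((1 - r^2)^2/4)((16*r/(1 - r^2)^3) + (16*r/(1 - r^2)^3) - (16*r/(1 - r^2)^3)) = 2*r/(1 - r^2)
Γ^r_{θ θ} = (1/2) g^{rr} (∂_θ g_{rθ} + ∂_θ g_{rθ} - ∂_r g_{θθ}) = (1/2)((1 - r^2)^2/4)((0) + (0) - (-8*(r^3 + r)/(r^2 - 1)^3)) = (r^3 + r)/(r^2 - 1)
Γ^θ_{r θ} = (1/2) g^{θθ} (∂_r g_{θθ} + ∂_θ g_{θr} - ∂_θ g_{rθ}) = (1/2)((1 - r^2)^2/(4*r^2))((-8*(r^3 + r)/(r^2 - 1)^3) + (0) - (0)) = (-r^2 - 1)/(r^3 - r)
All other Christoffel symbols are zero.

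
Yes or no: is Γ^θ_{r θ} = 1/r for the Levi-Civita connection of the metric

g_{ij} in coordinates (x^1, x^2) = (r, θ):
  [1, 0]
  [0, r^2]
Γ^θ_{r θ} = (1/2) g^{θθ} (∂_r g_{θθ} + ∂_θ g_{θr} - ∂_θ g_{rθ}) = (1/2)(1/r^2)((2*r) + (0) - (0)) = 1/r
This equals the proposed value 1/r.
Yes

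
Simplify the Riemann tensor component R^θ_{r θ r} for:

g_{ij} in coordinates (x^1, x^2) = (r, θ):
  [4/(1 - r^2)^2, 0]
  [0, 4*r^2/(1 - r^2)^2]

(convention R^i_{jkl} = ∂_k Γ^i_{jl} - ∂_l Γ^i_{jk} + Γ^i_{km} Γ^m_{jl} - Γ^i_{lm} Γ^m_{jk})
Non-zero Christoffel symbols (Γ^k_{ij} = Γ^k_{ji}):
Γ^r_{r r} = 2*r/(1 - r^2)
Γ^r_{θ θ} = (r^3 + r)/(r^2 - 1)
Γ^θ_{r θ} = (-r^2 - 1)/(r^3 - r)
R^θ_{r θ r} = ∂_θ Γ^θ_{r r} - ∂_r Γ^θ_{r θ} + Γ^θ_{θ m} Γ^m_{r r} - Γ^θ_{r m} Γ^m_{r θ}
  = (0) - ((r^4 + 4*r^2 - 1)/(r^3 - r)^2) + (2*(r^2 + 1)/(r^2 - 1)^2) - ((r^2 + 1)^2/(r^3 - r)^2) = -4/(r^2 - 1)^2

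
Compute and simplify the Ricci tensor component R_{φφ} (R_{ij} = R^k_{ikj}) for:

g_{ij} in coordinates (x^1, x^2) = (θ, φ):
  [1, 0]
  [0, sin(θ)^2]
Non-zero Christoffel symbols (Γ^k_{ij} = Γ^k_{ji}):
Γ^θ_{φ φ} = -sin(2*θ)/2
Γ^φ_{θ φ} = 1/tan(θ)
R^θ_{φ θ φ} = ∂_θ Γ^θ_{φ φ} - ∂_φ Γ^θ_{φ θ} + Γ^θ_{θ m} Γ^m_{φ φ} - Γ^θ_{φ m} Γ^m_{φ θ}
  = (-cos(2*θ)) - (0) + (0) - (-cos(θ)^2) = sin(θ)^2
R^φ_{φ φ φ} = 0 (a repeated index in an antisymmetric pair)
R_{φφ} = R^θ_{φ θ φ} + R^φ_{φ φ φ} = (sin(θ)^2) + (0) = sin(θ)^2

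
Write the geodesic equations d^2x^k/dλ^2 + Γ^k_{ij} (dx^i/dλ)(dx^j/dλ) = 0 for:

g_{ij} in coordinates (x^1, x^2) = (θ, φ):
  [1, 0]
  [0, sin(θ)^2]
Geodesic equation: d^2x^k/dλ^2 + Γ^k_{ij} (dx^i/dλ)(dx^j/dλ) = 0.
Non-zero Christoffel symbols:
Γ^θ_{φ φ} = -sin(2*θ)/2
Γ^φ_{θ φ} = 1/tan(θ)
Substituting (the symmetric pair Γ^k_{ij}, Γ^k_{ji} combines into a factor 2):
d^2θ/dλ^2 - (sin(2*θ)/2) (dφ/dλ)^2 = 0
d^2φ/dλ^2 + (2/tan(θ)) (dθ/dλ)(dφ/dλ) = 0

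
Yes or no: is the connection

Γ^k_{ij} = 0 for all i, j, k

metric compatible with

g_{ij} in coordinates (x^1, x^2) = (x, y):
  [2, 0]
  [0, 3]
Using ∇_k g_{ij} = ∂_k g_{ij} - Γ^m_{ki} g_{mj} - Γ^m_{kj} g_{im}:
e.g. ∇_y g_{xx} = (0) - (0) - (0) = 0
Every component ∇_k g_{ij} vanishes: the connection is metric compatible.
Yes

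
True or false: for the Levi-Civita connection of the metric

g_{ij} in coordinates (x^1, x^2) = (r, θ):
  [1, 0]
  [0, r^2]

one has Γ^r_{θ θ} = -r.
Γ^r_{θ θ} = (1/2) g^{rr} (∂_θ g_{rθ} + ∂_θ g_{rθ} - ∂_r g_{θθ}) = (1/2)(1)((0) + (0) - (2*r)) = -r
This equals the proposed value -r.
True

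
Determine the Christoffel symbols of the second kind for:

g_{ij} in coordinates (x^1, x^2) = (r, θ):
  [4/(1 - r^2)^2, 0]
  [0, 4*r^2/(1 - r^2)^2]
Using Γ^k_{ij} = (1/2) g^{km} (∂_i g_{mj} + ∂_j g_{mi} - ∂_m g_{ij}); the metric is diagonal, so only the m = k term contributes.
Non-zero symbols (using the symmetry Γ^k_{ij} = Γ^k_{ji}):
Γ^r_{r r} = (1/2) g^{rr} (∂_r g_{rr} + ∂_r g_{rr} - ∂_r g_{rr}) = (1/2)((1 - r^2)^2/4)((16*r/(1 - r^2)^3) + (16*r/(1 - r^2)^3) - (16*r/(1 - r^2)^3)) = 2*r/(1 - r^2)
Γ^r_{θ θ} = (1/2) g^{rr} (∂_θ g_{rθ} + ∂_θ g_{rθ} - ∂_r g_{θθ}) = (1/2)((1 - r^2)^2/4)((0) + (0) - (-8*(r^3 + r)/(r^2 - 1)^3)) = (r^3 + r)/(r^2 - 1)
Γ^θ_{r θ} = (1/2) g^{θθ} (∂_r g_{θθ} + ∂_θ g_{θr} - ∂_θ g_{rθ}) = (1/2)((1 - r^2)^2/(4*r^2))((-8*(r^3 + r)/(r^2 - 1)^3) + (0) - (0)) = (-r^2 - 1)/(r^3 - r)
All other Christoffel symbols are zero.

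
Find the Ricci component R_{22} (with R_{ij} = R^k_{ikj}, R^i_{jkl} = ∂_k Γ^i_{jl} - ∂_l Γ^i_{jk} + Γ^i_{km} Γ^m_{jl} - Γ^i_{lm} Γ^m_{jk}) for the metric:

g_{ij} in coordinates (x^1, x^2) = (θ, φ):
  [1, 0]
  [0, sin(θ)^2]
Non-zero Christoffel symbols (Γ^k_{ij} = Γ^k_{ji}):
Γ^θ_{φ φ} = -sin(2*θ)/2
Γ^φ_{θ φ} = 1/tan(θ)
R^θ_{φ θ φ} = ∂_θ Γ^θ_{φ φ} - ∂_φ Γ^θ_{φ θ} + Γ^θ_{θ m} Γ^m_{φ φ} - Γ^θ_{φ m} Γ^m_{φ θ}
  = (-cos(2*θ)) - (0) + (0) - (-cos(θ)^2) = sin(θ)^2
R^φ_{φ φ φ} = 0 (a repeated index in an antisymmetric pair)
R_{φφ} = R^θ_{φ θ φ} + R^φ_{φ φ φ} = (sin(θ)^2) + (0) = sin(θ)^2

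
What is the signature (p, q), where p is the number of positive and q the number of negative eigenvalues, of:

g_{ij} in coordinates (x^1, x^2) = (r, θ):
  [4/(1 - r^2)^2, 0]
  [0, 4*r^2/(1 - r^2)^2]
The metric is diagonal, so its eigenvalues are the diagonal entries: 4/(1 - r^2)^2, 4*r^2/(1 - r^2)^2 (at a generic point, where coordinate-dependent entries are positive).
2 positive, 0 negative.
(2, 0) - Riemannian (positive definite)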